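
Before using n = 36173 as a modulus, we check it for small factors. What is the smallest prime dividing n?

36173 is odd.
Digit sum 20, not divisible by 3.
Ends in 3: not divisible by 5.
7: 36173 = 7·5167 + 4
11: 36173 = 11·3288 + 5
13: 36173 = 13·2782 + 7
17: 36173 = 17·2127 + 14
19: 36173 = 19·1903 + 16
23: 36173 = 23·1572 + 17
29: 36173 = 29·1247 + 10
31: 36173 = 31·1166 + 27
37: 36173 = 37·977 + 24
41: 36173 = 41·882 + 11
43: 36173 = 43·841 + 10
47: 36173 = 47·769 + 30
53: 36173 = 53·682 + 27
59: 36173 = 59·613 + 6
61: 36173 = 61·593

61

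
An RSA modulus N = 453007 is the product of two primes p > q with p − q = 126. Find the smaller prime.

Since p = q + 126, we have 453007 = q(q + 126), so q² + 126q − 453007 = 0.
Discriminant: 126² + 4·453007 = 15876 + 1812028 = 1827904; √1827904 = 1352.
q = (−126 + 1352)/2 = 613, and p = q + 126 = 739.
Check: 613 · 739 = 453007.

613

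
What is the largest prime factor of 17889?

17889 = 3 · 5963
5963 = 67 · 89
89 is prime.
So 17889 = 3 · 67 · 89; the largest prime factor is 89.

89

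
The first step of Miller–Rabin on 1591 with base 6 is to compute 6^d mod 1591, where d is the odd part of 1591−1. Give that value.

1591 − 1 = 1590 = 2^1 · 795, so d = 795.
6^1 ≡ 6 (mod 1591)
6^2 ≡ 6^2 = 36 ≡ 36 (mod 1591)
6^4 ≡ 36^2 = 1296 ≡ 1296 (mod 1591)
6^8 ≡ 1296^2 = 1679616 ≡ 1111 (mod 1591)
6^16 ≡ 1111^2 = 1234321 ≡ 1296 (mod 1591)
6^32 ≡ 1296^2 = 1679616 ≡ 1111 (mod 1591)
6^64 ≡ 1111^2 = 1234321 ≡ 1296 (mod 1591)
6^128 ≡ 1296^2 = 1679616 ≡ 1111 (mod 1591)
6^256 ≡ 1111^2 = 1234321 ≡ 1296 (mod 1591)
6^512 ≡ 1296^2 = 1679616 ≡ 1111 (mod 1591)
795 = 512 + 256 + 16 + 8 + 2 + 1 in binary powers of 2.
So 6^795 ≡ 1111 · 1296 · 1296 · 1111 · 36 · 6 ≡ 216 (mod 1591).
Squaring chain: 216; never reaches −1, so base 6 is a Miller–Rabin witness that 1591 is composite.

216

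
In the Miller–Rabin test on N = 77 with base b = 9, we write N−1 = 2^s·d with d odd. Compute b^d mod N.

16

77 − 1 = 76 = 2^2 · 19, so d = 19.
9^1 ≡ 9 (mod 77)
9^2 ≡ 9^2 = 81 ≡ 4 (mod 77)
9^4 ≡ 4^2 = 16 ≡ 16 (mod 77)
9^8 ≡ 16^2 = 256 ≡ 25 (mod 77)
9^16 ≡ 25^2 = 625 ≡ 9 (mod 77)
19 = 16 + 2 + 1 in binary powers of 2.
So 9^19 ≡ 9 · 4 · 9 ≡ 16 (mod 77).
Squaring chain: 16 → 25; never reaches −1, so base 9 is a Miller–Rabin witness that 77 is composite.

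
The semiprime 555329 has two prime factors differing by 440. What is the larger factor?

Since p = q + 440, we have 555329 = q(q + 440), so q² + 440q − 555329 = 0.
Discriminant: 440² + 4·555329 = 193600 + 2221316 = 2414916; √2414916 = 1554.
q = (−440 + 1554)/2 = 557, and p = q + 440 = 997.
Check: 557 · 997 = 555329.

997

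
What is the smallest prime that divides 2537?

43

2537 is odd.
Digit sum 17, not divisible by 3.
Ends in 7: not divisible by 5.
7: 2537 = 7·362 + 3
11: 2537 = 11·230 + 7
13: 2537 = 13·195 + 2
17: 2537 = 17·149 + 4
19: 2537 = 19·133 + 10
23: 2537 = 23·110 + 7
29: 2537 = 29·87 + 14
31: 2537 = 31·81 + 26
37: 2537 = 37·68 + 21
41: 2537 = 41·61 + 36
43: 2537 = 43·59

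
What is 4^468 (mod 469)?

4^1 ≡ 4 (mod 469)
4^2 ≡ 4^2 = 16 ≡ 16 (mod 469)
4^4 ≡ 16^2 = 256 ≡ 256 (mod 469)
4^8 ≡ 256^2 = 65536 ≡ 345 (mod 469)
4^16 ≡ 345^2 = 119025 ≡ 368 (mod 469)
4^32 ≡ 368^2 = 135424 ≡ 352 (mod 469)
4^64 ≡ 352^2 = 123904 ≡ 88 (mod 469)
4^128 ≡ 88^2 = 7744 ≡ 240 (mod 469)
4^256 ≡ 240^2 = 57600 ≡ 382 (mod 469)
468 = 256 + 128 + 64 + 16 + 4 in binary powers of 2.
So 4^468 ≡ 382 · 240 · 88 · 368 · 256 ≡ 344 (mod 469).
Since 344 ≠ 1, base 4 is a Fermat witness: 469 is composite.

344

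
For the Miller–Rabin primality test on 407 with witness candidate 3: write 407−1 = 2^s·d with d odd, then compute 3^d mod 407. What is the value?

407 − 1 = 406 = 2^1 · 203, so d = 203.
3^1 ≡ 3 (mod 407)
3^2 ≡ 3^2 = 9 ≡ 9 (mod 407)
3^4 ≡ 9^2 = 81 ≡ 81 (mod 407)
3^8 ≡ 81^2 = 6561 ≡ 49 (mod 407)
3^16 ≡ 49^2 = 2401 ≡ 366 (mod 407)
3^32 ≡ 366^2 = 133956 ≡ 53 (mod 407)
3^64 ≡ 53^2 = 2809 ≡ 367 (mod 407)
3^128 ≡ 367^2 = 134689 ≡ 379 (mod 407)
203 = 128 + 64 + 8 + 2 + 1 in binary powers of 2.
So 3^203 ≡ 379 · 367 · 49 · 9 · 3 ≡ 280 (mod 407).
Squaring chain: 280; never reaches −1, so base 3 is a Miller–Rabin witness that 407 is composite.

280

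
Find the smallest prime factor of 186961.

31

186961 is odd.
Digit sum 31, not divisible by 3.
Ends in 1: not divisible by 5.
7: 186961 = 7·26708 + 5
11: 186961 = 11·16996 + 5
13: 186961 = 13·14381 + 8
17: 186961 = 17·10997 + 12
19: 186961 = 19·9840 + 1
23: 186961 = 23·8128 + 17
29: 186961 = 29·6446 + 27
31: 186961 = 31·6031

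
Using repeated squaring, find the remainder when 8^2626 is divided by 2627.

2564

8^1 ≡ 8 (mod 2627)
8^2 ≡ 8^2 = 64 ≡ 64 (mod 2627)
8^4 ≡ 64^2 = 4096 ≡ 1469 (mod 2627)
8^8 ≡ 1469^2 = 2157961 ≡ 1194 (mod 2627)
8^16 ≡ 1194^2 = 1425636 ≡ 1802 (mod 2627)
8^32 ≡ 1802^2 = 3247204 ≡ 232 (mod 2627)
8^64 ≡ 232^2 = 53824 ≡ 1284 (mod 2627)
8^128 ≡ 1284^2 = 1648656 ≡ 1527 (mod 2627)
8^256 ≡ 1527^2 = 2331729 ≡ 1580 (mod 2627)
8^512 ≡ 1580^2 = 2496400 ≡ 750 (mod 2627)
8^1024 ≡ 750^2 = 562500 ≡ 322 (mod 2627)
8^2048 ≡ 322^2 = 103684 ≡ 1231 (mod 2627)
2626 = 2048 + 512 + 64 + 2 in binary powers of 2.
So 8^2626 ≡ 1231 · 750 · 1284 · 64 ≡ 2564 (mod 2627).
Since 2564 ≠ 1, base 8 is a Fermat witness: 2627 is composite.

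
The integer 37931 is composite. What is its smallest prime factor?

37931 is odd.
Digit sum 23, not divisible by 3.
Ends in 1: not divisible by 5.
7: 37931 = 7·5418 + 5
11: 37931 = 11·3448 + 3
13: 37931 = 13·2917 + 10
17: 37931 = 17·2231 + 4
19: 37931 = 19·1996 + 7
23: 37931 = 23·1649 + 4
29: 37931 = 29·1307 + 28
31: 37931 = 31·1223 + 18
37: 37931 = 37·1025 + 6
41: 37931 = 41·925 + 6
43: 37931 = 43·882 + 5
47: 37931 = 47·807 + 2
53: 37931 = 53·715 + 36
59: 37931 = 59·642 + 53
61: 37931 = 61·621 + 50
67: 37931 = 67·566 + 9
71: 37931 = 71·534 + 17
73: 37931 = 73·519 + 44
79: 37931 = 79·480 + 11
83: 37931 = 83·457

83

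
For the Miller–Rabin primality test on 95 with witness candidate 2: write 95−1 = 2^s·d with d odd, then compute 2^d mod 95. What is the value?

53

95 − 1 = 94 = 2^1 · 47, so d = 47.
2^1 ≡ 2 (mod 95)
2^2 ≡ 2^2 = 4 ≡ 4 (mod 95)
2^4 ≡ 4^2 = 16 ≡ 16 (mod 95)
2^8 ≡ 16^2 = 256 ≡ 66 (mod 95)
2^16 ≡ 66^2 = 4356 ≡ 81 (mod 95)
2^32 ≡ 81^2 = 6561 ≡ 6 (mod 95)
47 = 32 + 8 + 4 + 2 + 1 in binary powers of 2.
So 2^47 ≡ 6 · 66 · 16 · 4 · 2 ≡ 53 (mod 95).
Squaring chain: 53; never reaches −1, so base 2 is a Miller–Rabin witness that 95 is composite.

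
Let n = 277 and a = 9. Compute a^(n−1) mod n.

9^1 ≡ 9 (mod 277)
9^2 ≡ 9^2 = 81 ≡ 81 (mod 277)
9^4 ≡ 81^2 = 6561 ≡ 190 (mod 277)
9^8 ≡ 190^2 = 36100 ≡ 90 (mod 277)
9^16 ≡ 90^2 = 8100 ≡ 67 (mod 277)
9^32 ≡ 67^2 = 4489 ≡ 57 (mod 277)
9^64 ≡ 57^2 = 3249 ≡ 202 (mod 277)
9^128 ≡ 202^2 = 40804 ≡ 85 (mod 277)
9^256 ≡ 85^2 = 7225 ≡ 23 (mod 277)
276 = 256 + 16 + 4 in binary powers of 2.
So 9^276 ≡ 23 · 67 · 190 ≡ 1 (mod 277).
Since the result is 1, base 9 gives no evidence that 277 is composite.

1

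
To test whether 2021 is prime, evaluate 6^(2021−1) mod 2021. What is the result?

1511

6^1 ≡ 6 (mod 2021)
6^2 ≡ 6^2 = 36 ≡ 36 (mod 2021)
6^4 ≡ 36^2 = 1296 ≡ 1296 (mod 2021)
6^8 ≡ 1296^2 = 1679616 ≡ 165 (mod 2021)
6^16 ≡ 165^2 = 27225 ≡ 952 (mod 2021)
6^32 ≡ 952^2 = 906304 ≡ 896 (mod 2021)
6^64 ≡ 896^2 = 802816 ≡ 479 (mod 2021)
6^128 ≡ 479^2 = 229441 ≡ 1068 (mod 2021)
6^256 ≡ 1068^2 = 1140624 ≡ 780 (mod 2021)
6^512 ≡ 780^2 = 608400 ≡ 79 (mod 2021)
6^1024 ≡ 79^2 = 6241 ≡ 178 (mod 2021)
2020 = 1024 + 512 + 256 + 128 + 64 + 32 + 4 in binary powers of 2.
So 6^2020 ≡ 178 · 79 · 780 · 1068 · 479 · 896 · 1296 ≡ 1511 (mod 2021).
Since 1511 ≠ 1, base 6 is a Fermat witness: 2021 is composite.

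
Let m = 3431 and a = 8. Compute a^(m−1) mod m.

1687

8^1 ≡ 8 (mod 3431)
8^2 ≡ 8^2 = 64 ≡ 64 (mod 3431)
8^4 ≡ 64^2 = 4096 ≡ 665 (mod 3431)
8^8 ≡ 665^2 = 442225 ≡ 3057 (mod 3431)
8^16 ≡ 3057^2 = 9345249 ≡ 2636 (mod 3431)
8^32 ≡ 2636^2 = 6948496 ≡ 721 (mod 3431)
8^64 ≡ 721^2 = 519841 ≡ 1760 (mod 3431)
8^128 ≡ 1760^2 = 3097600 ≡ 2838 (mod 3431)
8^256 ≡ 2838^2 = 8054244 ≡ 1687 (mod 3431)
8^512 ≡ 1687^2 = 2845969 ≡ 1670 (mod 3431)
8^1024 ≡ 1670^2 = 2788900 ≡ 2928 (mod 3431)
8^2048 ≡ 2928^2 = 8573184 ≡ 2546 (mod 3431)
3430 = 2048 + 1024 + 256 + 64 + 32 + 4 + 2 in binary powers of 2.
So 8^3430 ≡ 2546 · 2928 · 1687 · 1760 · 721 · 665 · 64 ≡ 1687 (mod 3431).
Since 1687 ≠ 1, base 8 is a Fermat witness: 3431 is composite.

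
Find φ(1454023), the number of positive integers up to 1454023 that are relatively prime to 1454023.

Factor: 1454023 = 107^2 · 127.
φ(1454023) = 107^1·(107−1) · (127−1) = 11342 · 126 = 1429092.

1429092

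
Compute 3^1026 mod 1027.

482

3^1 ≡ 3 (mod 1027)
3^2 ≡ 3^2 = 9 ≡ 9 (mod 1027)
3^4 ≡ 9^2 = 81 ≡ 81 (mod 1027)
3^8 ≡ 81^2 = 6561 ≡ 399 (mod 1027)
3^16 ≡ 399^2 = 159201 ≡ 16 (mod 1027)
3^32 ≡ 16^2 = 256 ≡ 256 (mod 1027)
3^64 ≡ 256^2 = 65536 ≡ 835 (mod 1027)
3^128 ≡ 835^2 = 697225 ≡ 919 (mod 1027)
3^256 ≡ 919^2 = 844561 ≡ 367 (mod 1027)
3^512 ≡ 367^2 = 134689 ≡ 152 (mod 1027)
3^1024 ≡ 152^2 = 23104 ≡ 510 (mod 1027)
1026 = 1024 + 2 in binary powers of 2.
So 3^1026 ≡ 510 · 9 ≡ 482 (mod 1027).
Since 482 ≠ 1, base 3 is a Fermat witness: 1027 is composite.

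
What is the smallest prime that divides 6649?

61

6649 is odd.
Digit sum 25, not divisible by 3.
Ends in 9: not divisible by 5.
7: 6649 = 7·949 + 6
11: 6649 = 11·604 + 5
13: 6649 = 13·511 + 6
17: 6649 = 17·391 + 2
19: 6649 = 19·349 + 18
23: 6649 = 23·289 + 2
29: 6649 = 29·229 + 8
31: 6649 = 31·214 + 15
37: 6649 = 37·179 + 26
41: 6649 = 41·162 + 7
43: 6649 = 43·154 + 27
47: 6649 = 47·141 + 22
53: 6649 = 53·125 + 24
59: 6649 = 59·112 + 41
61: 6649 = 61·109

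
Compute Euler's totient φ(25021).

Factor: 25021 = 131 · 191.
φ(25021) = (131−1) · (191−1) = 130 · 190 = 24700.

24700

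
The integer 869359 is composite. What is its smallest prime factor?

47

869359 is odd.
Digit sum 40, not divisible by 3.
Ends in 9: not divisible by 5.
7: 869359 = 7·124194 + 1
11: 869359 = 11·79032 + 7
13: 869359 = 13·66873 + 10
17: 869359 = 17·51138 + 13
19: 869359 = 19·45755 + 14
23: 869359 = 23·37798 + 5
29: 869359 = 29·29977 + 26
31: 869359 = 31·28043 + 26
37: 869359 = 37·23496 + 7
41: 869359 = 41·21203 + 36
43: 869359 = 43·20217 + 28
47: 869359 = 47·18497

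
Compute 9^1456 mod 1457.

9^1 ≡ 9 (mod 1457)
9^2 ≡ 9^2 = 81 ≡ 81 (mod 1457)
9^4 ≡ 81^2 = 6561 ≡ 733 (mod 1457)
9^8 ≡ 733^2 = 537289 ≡ 1113 (mod 1457)
9^16 ≡ 1113^2 = 1238769 ≡ 319 (mod 1457)
9^32 ≡ 319^2 = 101761 ≡ 1228 (mod 1457)
9^64 ≡ 1228^2 = 1507984 ≡ 1446 (mod 1457)
9^128 ≡ 1446^2 = 2090916 ≡ 121 (mod 1457)
9^256 ≡ 121^2 = 14641 ≡ 71 (mod 1457)
9^512 ≡ 71^2 = 5041 ≡ 670 (mod 1457)
9^1024 ≡ 670^2 = 448900 ≡ 144 (mod 1457)
1456 = 1024 + 256 + 128 + 32 + 16 in binary powers of 2.
So 9^1456 ≡ 144 · 71 · 121 · 1228 · 319 ≡ 1001 (mod 1457).
Since 1001 ≠ 1, base 9 is a Fermat witness: 1457 is composite.

1001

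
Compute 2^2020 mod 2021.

661

2^1 ≡ 2 (mod 2021)
2^2 ≡ 2^2 = 4 ≡ 4 (mod 2021)
2^4 ≡ 4^2 = 16 ≡ 16 (mod 2021)
2^8 ≡ 16^2 = 256 ≡ 256 (mod 2021)
2^16 ≡ 256^2 = 65536 ≡ 864 (mod 2021)
2^32 ≡ 864^2 = 746496 ≡ 747 (mod 2021)
2^64 ≡ 747^2 = 558009 ≡ 213 (mod 2021)
2^128 ≡ 213^2 = 45369 ≡ 907 (mod 2021)
2^256 ≡ 907^2 = 822649 ≡ 102 (mod 2021)
2^512 ≡ 102^2 = 10404 ≡ 299 (mod 2021)
2^1024 ≡ 299^2 = 89401 ≡ 477 (mod 2021)
2020 = 1024 + 512 + 256 + 128 + 64 + 32 + 4 in binary powers of 2.
So 2^2020 ≡ 477 · 299 · 102 · 907 · 213 · 747 · 16 ≡ 661 (mod 2021).
Since 661 ≠ 1, base 2 is a Fermat witness: 2021 is composite.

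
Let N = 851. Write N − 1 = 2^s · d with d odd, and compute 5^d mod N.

851 − 1 = 850 = 2^1 · 425, so d = 425.
5^1 ≡ 5 (mod 851)
5^2 ≡ 5^2 = 25 ≡ 25 (mod 851)
5^4 ≡ 25^2 = 625 ≡ 625 (mod 851)
5^8 ≡ 625^2 = 390625 ≡ 16 (mod 851)
5^16 ≡ 16^2 = 256 ≡ 256 (mod 851)
5^32 ≡ 256^2 = 65536 ≡ 9 (mod 851)
5^64 ≡ 9^2 = 81 ≡ 81 (mod 851)
5^128 ≡ 81^2 = 6561 ≡ 604 (mod 851)
5^256 ≡ 604^2 = 364816 ≡ 588 (mod 851)
425 = 256 + 128 + 32 + 8 + 1 in binary powers of 2.
So 5^425 ≡ 588 · 604 · 9 · 16 · 5 ≡ 109 (mod 851).
Squaring chain: 109; never reaches −1, so base 5 is a Miller–Rabin witness that 851 is composite.

109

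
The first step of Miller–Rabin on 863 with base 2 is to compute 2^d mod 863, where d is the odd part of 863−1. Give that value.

1

863 − 1 = 862 = 2^1 · 431, so d = 431.
2^1 ≡ 2 (mod 863)
2^2 ≡ 2^2 = 4 ≡ 4 (mod 863)
2^4 ≡ 4^2 = 16 ≡ 16 (mod 863)
2^8 ≡ 16^2 = 256 ≡ 256 (mod 863)
2^16 ≡ 256^2 = 65536 ≡ 811 (mod 863)
2^32 ≡ 811^2 = 657721 ≡ 115 (mod 863)
2^64 ≡ 115^2 = 13225 ≡ 280 (mod 863)
2^128 ≡ 280^2 = 78400 ≡ 730 (mod 863)
2^256 ≡ 730^2 = 532900 ≡ 429 (mod 863)
431 = 256 + 128 + 32 + 8 + 4 + 2 + 1 in binary powers of 2.
So 2^431 ≡ 429 · 730 · 115 · 256 · 16 · 4 · 2 ≡ 1 (mod 863).
Since 2^d ≡ 1 (mod 863), base 2 does not prove 863 composite.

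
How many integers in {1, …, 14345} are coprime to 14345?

10800

Factor: 14345 = 5 · 19 · 151.
φ(14345) = (5−1) · (19−1) · (151−1) = 4 · 18 · 150 = 10800.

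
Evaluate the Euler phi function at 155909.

140976

Factor: 155909 = 13 · 67 · 179.
φ(155909) = (13−1) · (67−1) · (179−1) = 12 · 66 · 178 = 140976.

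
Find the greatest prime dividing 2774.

2774 = 2 · 1387
1387 = 19 · 73
73 is prime.
So 2774 = 2 · 19 · 73; the largest prime factor is 73.

73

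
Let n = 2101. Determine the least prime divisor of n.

2101 is odd.
Digit sum 4, not divisible by 3.
Ends in 1: not divisible by 5.
7: 2101 = 7·300 + 1
11: 2101 = 11·191

11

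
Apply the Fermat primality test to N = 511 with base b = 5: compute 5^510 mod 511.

295

5^1 ≡ 5 (mod 511)
5^2 ≡ 5^2 = 25 ≡ 25 (mod 511)
5^4 ≡ 25^2 = 625 ≡ 114 (mod 511)
5^8 ≡ 114^2 = 12996 ≡ 221 (mod 511)
5^16 ≡ 221^2 = 48841 ≡ 296 (mod 511)
5^32 ≡ 296^2 = 87616 ≡ 235 (mod 511)
5^64 ≡ 235^2 = 55225 ≡ 37 (mod 511)
5^128 ≡ 37^2 = 1369 ≡ 347 (mod 511)
5^256 ≡ 347^2 = 120409 ≡ 324 (mod 511)
510 = 256 + 128 + 64 + 32 + 16 + 8 + 4 + 2 in binary powers of 2.
So 5^510 ≡ 324 · 347 · 37 · 235 · 296 · 221 · 114 · 25 ≡ 295 (mod 511).
Since 295 ≠ 1, base 5 is a Fermat witness: 511 is composite.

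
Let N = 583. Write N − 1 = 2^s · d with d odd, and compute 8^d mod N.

569

583 − 1 = 582 = 2^1 · 291, so d = 291.
8^1 ≡ 8 (mod 583)
8^2 ≡ 8^2 = 64 ≡ 64 (mod 583)
8^4 ≡ 64^2 = 4096 ≡ 15 (mod 583)
8^8 ≡ 15^2 = 225 ≡ 225 (mod 583)
8^16 ≡ 225^2 = 50625 ≡ 487 (mod 583)
8^32 ≡ 487^2 = 237169 ≡ 471 (mod 583)
8^64 ≡ 471^2 = 221841 ≡ 301 (mod 583)
8^128 ≡ 301^2 = 90601 ≡ 236 (mod 583)
8^256 ≡ 236^2 = 55696 ≡ 311 (mod 583)
291 = 256 + 32 + 2 + 1 in binary powers of 2.
So 8^291 ≡ 311 · 471 · 64 · 8 ≡ 569 (mod 583).
Squaring chain: 569; never reaches −1, so base 8 is a Miller–Rabin witness that 583 is composite.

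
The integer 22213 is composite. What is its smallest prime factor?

97

22213 is odd.
Digit sum 10, not divisible by 3.
Ends in 3: not divisible by 5.
7: 22213 = 7·3173 + 2
11: 22213 = 11·2019 + 4
13: 22213 = 13·1708 + 9
17: 22213 = 17·1306 + 11
19: 22213 = 19·1169 + 2
23: 22213 = 23·965 + 18
29: 22213 = 29·765 + 28
31: 22213 = 31·716 + 17
37: 22213 = 37·600 + 13
41: 22213 = 41·541 + 32
43: 22213 = 43·516 + 25
47: 22213 = 47·472 + 29
53: 22213 = 53·419 + 6
59: 22213 = 59·376 + 29
61: 22213 = 61·364 + 9
67: 22213 = 67·331 + 36
71: 22213 = 71·312 + 61
73: 22213 = 73·304 + 21
79: 22213 = 79·281 + 14
83: 22213 = 83·267 + 52
89: 22213 = 89·249 + 52
97: 22213 = 97·229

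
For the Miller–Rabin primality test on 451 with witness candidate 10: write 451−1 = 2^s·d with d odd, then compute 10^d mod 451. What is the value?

451 − 1 = 450 = 2^1 · 225, so d = 225.
10^1 ≡ 10 (mod 451)
10^2 ≡ 10^2 = 100 ≡ 100 (mod 451)
10^4 ≡ 100^2 = 10000 ≡ 78 (mod 451)
10^8 ≡ 78^2 = 6084 ≡ 221 (mod 451)
10^16 ≡ 221^2 = 48841 ≡ 133 (mod 451)
10^32 ≡ 133^2 = 17689 ≡ 100 (mod 451)
10^64 ≡ 100^2 = 10000 ≡ 78 (mod 451)
10^128 ≡ 78^2 = 6084 ≡ 221 (mod 451)
225 = 128 + 64 + 32 + 1 in binary powers of 2.
So 10^225 ≡ 221 · 78 · 100 · 10 ≡ 329 (mod 451).
Squaring chain: 329; never reaches −1, so base 10 is a Miller–Rabin witness that 451 is composite.

329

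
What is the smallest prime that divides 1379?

7

1379 is odd.
Digit sum 20, not divisible by 3.
Ends in 9: not divisible by 5.
7: 1379 = 7·197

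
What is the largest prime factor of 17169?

97

17169 = 3 · 5723
5723 = 59 · 97
97 is prime.
So 17169 = 3 · 59 · 97; the largest prime factor is 97.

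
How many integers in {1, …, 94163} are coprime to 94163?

85120

Factor: 94163 = 17 · 29 · 191.
φ(94163) = (17−1) · (29−1) · (191−1) = 16 · 28 · 190 = 85120.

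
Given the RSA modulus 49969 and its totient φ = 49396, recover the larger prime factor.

467

φ(n) = (p−1)(q−1) = n − (p+q) + 1, so p + q = 49969 − 49396 + 1 = 574.
p and q are the roots of t² − 574t + 49969 = 0.
Discriminant: 574² − 4·49969 = 329476 − 199876 = 129600; √129600 = 360.
q = (574 − 360)/2 = 107, p = (574 + 360)/2 = 467.
Check: 107 · 467 = 49969.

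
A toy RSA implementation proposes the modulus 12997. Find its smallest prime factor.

41

12997 is odd.
Digit sum 28, not divisible by 3.
Ends in 7: not divisible by 5.
7: 12997 = 7·1856 + 5
11: 12997 = 11·1181 + 6
13: 12997 = 13·999 + 10
17: 12997 = 17·764 + 9
19: 12997 = 19·684 + 1
23: 12997 = 23·565 + 2
29: 12997 = 29·448 + 5
31: 12997 = 31·419 + 8
37: 12997 = 37·351 + 10
41: 12997 = 41·317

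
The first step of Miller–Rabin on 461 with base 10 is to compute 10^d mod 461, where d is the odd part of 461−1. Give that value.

48

461 − 1 = 460 = 2^2 · 115, so d = 115.
10^1 ≡ 10 (mod 461)
10^2 ≡ 10^2 = 100 ≡ 100 (mod 461)
10^4 ≡ 100^2 = 10000 ≡ 319 (mod 461)
10^8 ≡ 319^2 = 101761 ≡ 341 (mod 461)
10^16 ≡ 341^2 = 116281 ≡ 109 (mod 461)
10^32 ≡ 109^2 = 11881 ≡ 356 (mod 461)
10^64 ≡ 356^2 = 126736 ≡ 422 (mod 461)
115 = 64 + 32 + 16 + 2 + 1 in binary powers of 2.
So 10^115 ≡ 422 · 356 · 109 · 100 · 10 ≡ 48 (mod 461).
Squaring chain: 48 → 460; reaches −1, so base 10 does not prove 461 composite.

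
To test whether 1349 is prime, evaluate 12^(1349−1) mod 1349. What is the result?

12^1 ≡ 12 (mod 1349)
12^2 ≡ 12^2 = 144 ≡ 144 (mod 1349)
12^4 ≡ 144^2 = 20736 ≡ 501 (mod 1349)
12^8 ≡ 501^2 = 251001 ≡ 87 (mod 1349)
12^16 ≡ 87^2 = 7569 ≡ 824 (mod 1349)
12^32 ≡ 824^2 = 678976 ≡ 429 (mod 1349)
12^64 ≡ 429^2 = 184041 ≡ 577 (mod 1349)
12^128 ≡ 577^2 = 332929 ≡ 1075 (mod 1349)
12^256 ≡ 1075^2 = 1155625 ≡ 881 (mod 1349)
12^512 ≡ 881^2 = 776161 ≡ 486 (mod 1349)
12^1024 ≡ 486^2 = 236196 ≡ 121 (mod 1349)
1348 = 1024 + 256 + 64 + 4 in binary powers of 2.
So 12^1348 ≡ 121 · 881 · 577 · 501 ≡ 938 (mod 1349).
Since 938 ≠ 1, base 12 is a Fermat witness: 1349 is composite.

938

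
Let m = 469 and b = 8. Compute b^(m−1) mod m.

442

8^1 ≡ 8 (mod 469)
8^2 ≡ 8^2 = 64 ≡ 64 (mod 469)
8^4 ≡ 64^2 = 4096 ≡ 344 (mod 469)
8^8 ≡ 344^2 = 118336 ≡ 148 (mod 469)
8^16 ≡ 148^2 = 21904 ≡ 330 (mod 469)
8^32 ≡ 330^2 = 108900 ≡ 92 (mod 469)
8^64 ≡ 92^2 = 8464 ≡ 22 (mod 469)
8^128 ≡ 22^2 = 484 ≡ 15 (mod 469)
8^256 ≡ 15^2 = 225 ≡ 225 (mod 469)
468 = 256 + 128 + 64 + 16 + 4 in binary powers of 2.
So 8^468 ≡ 225 · 15 · 22 · 330 · 344 ≡ 442 (mod 469).
Since 442 ≠ 1, base 8 is a Fermat witness: 469 is composite.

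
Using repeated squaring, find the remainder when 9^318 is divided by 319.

25

9^1 ≡ 9 (mod 319)
9^2 ≡ 9^2 = 81 ≡ 81 (mod 319)
9^4 ≡ 81^2 = 6561 ≡ 181 (mod 319)
9^8 ≡ 181^2 = 32761 ≡ 223 (mod 319)
9^16 ≡ 223^2 = 49729 ≡ 284 (mod 319)
9^32 ≡ 284^2 = 80656 ≡ 268 (mod 319)
9^64 ≡ 268^2 = 71824 ≡ 49 (mod 319)
9^128 ≡ 49^2 = 2401 ≡ 168 (mod 319)
9^256 ≡ 168^2 = 28224 ≡ 152 (mod 319)
318 = 256 + 32 + 16 + 8 + 4 + 2 in binary powers of 2.
So 9^318 ≡ 152 · 268 · 284 · 223 · 181 · 81 ≡ 25 (mod 319).
Since 25 ≠ 1, base 9 is a Fermat witness: 319 is composite.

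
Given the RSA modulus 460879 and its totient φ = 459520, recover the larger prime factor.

φ(n) = (p−1)(q−1) = n − (p+q) + 1, so p + q = 460879 − 459520 + 1 = 1360.
p and q are the roots of t² − 1360t + 460879 = 0.
Discriminant: 1360² − 4·460879 = 1849600 − 1843516 = 6084; √6084 = 78.
q = (1360 − 78)/2 = 641, p = (1360 + 78)/2 = 719.
Check: 641 · 719 = 460879.

719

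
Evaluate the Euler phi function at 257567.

Factor: 257567 = 17 · 109 · 139.
φ(257567) = (17−1) · (109−1) · (139−1) = 16 · 108 · 138 = 238464.

238464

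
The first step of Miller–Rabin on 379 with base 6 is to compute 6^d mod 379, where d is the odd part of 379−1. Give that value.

379 − 1 = 378 = 2^1 · 189, so d = 189.
6^1 ≡ 6 (mod 379)
6^2 ≡ 6^2 = 36 ≡ 36 (mod 379)
6^4 ≡ 36^2 = 1296 ≡ 159 (mod 379)
6^8 ≡ 159^2 = 25281 ≡ 267 (mod 379)
6^16 ≡ 267^2 = 71289 ≡ 37 (mod 379)
6^32 ≡ 37^2 = 1369 ≡ 232 (mod 379)
6^64 ≡ 232^2 = 53824 ≡ 6 (mod 379)
6^128 ≡ 6^2 = 36 ≡ 36 (mod 379)
189 = 128 + 32 + 16 + 8 + 4 + 1 in binary powers of 2.
So 6^189 ≡ 36 · 232 · 37 · 267 · 159 · 6 ≡ 1 (mod 379).
Since 6^d ≡ 1 (mod 379), base 6 does not prove 379 composite.

1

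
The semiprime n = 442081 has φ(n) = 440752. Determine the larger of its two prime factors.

φ(n) = (p−1)(q−1) = n − (p+q) + 1, so p + q = 442081 − 440752 + 1 = 1330.
p and q are the roots of t² − 1330t + 442081 = 0.
Discriminant: 1330² − 4·442081 = 1768900 − 1768324 = 576; √576 = 24.
q = (1330 − 24)/2 = 653, p = (1330 + 24)/2 = 677.
Check: 653 · 677 = 442081.

677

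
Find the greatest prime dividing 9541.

47

9541 = 7 · 1363
1363 = 29 · 47
47 is prime.
So 9541 = 7 · 29 · 47; the largest prime factor is 47.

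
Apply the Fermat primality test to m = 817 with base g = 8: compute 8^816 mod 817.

742

8^1 ≡ 8 (mod 817)
8^2 ≡ 8^2 = 64 ≡ 64 (mod 817)
8^4 ≡ 64^2 = 4096 ≡ 11 (mod 817)
8^8 ≡ 11^2 = 121 ≡ 121 (mod 817)
8^16 ≡ 121^2 = 14641 ≡ 752 (mod 817)
8^32 ≡ 752^2 = 565504 ≡ 140 (mod 817)
8^64 ≡ 140^2 = 19600 ≡ 809 (mod 817)
8^128 ≡ 809^2 = 654481 ≡ 64 (mod 817)
8^256 ≡ 64^2 = 4096 ≡ 11 (mod 817)
8^512 ≡ 11^2 = 121 ≡ 121 (mod 817)
816 = 512 + 256 + 32 + 16 in binary powers of 2.
So 8^816 ≡ 121 · 11 · 140 · 752 ≡ 742 (mod 817).
Since 742 ≠ 1, base 8 is a Fermat witness: 817 is composite.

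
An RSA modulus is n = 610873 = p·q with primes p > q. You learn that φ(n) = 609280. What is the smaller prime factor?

641

φ(n) = (p−1)(q−1) = n − (p+q) + 1, so p + q = 610873 − 609280 + 1 = 1594.
p and q are the roots of t² − 1594t + 610873 = 0.
Discriminant: 1594² − 4·610873 = 2540836 − 2443492 = 97344; √97344 = 312.
q = (1594 − 312)/2 = 641, p = (1594 + 312)/2 = 953.
Check: 641 · 953 = 610873.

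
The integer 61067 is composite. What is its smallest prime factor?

79

61067 is odd.
Digit sum 20, not divisible by 3.
Ends in 7: not divisible by 5.
7: 61067 = 7·8723 + 6
11: 61067 = 11·5551 + 6
13: 61067 = 13·4697 + 6
17: 61067 = 17·3592 + 3
19: 61067 = 19·3214 + 1
23: 61067 = 23·2655 + 2
29: 61067 = 29·2105 + 22
31: 61067 = 31·1969 + 28
37: 61067 = 37·1650 + 17
41: 61067 = 41·1489 + 18
43: 61067 = 43·1420 + 7
47: 61067 = 47·1299 + 14
53: 61067 = 53·1152 + 11
59: 61067 = 59·1035 + 2
61: 61067 = 61·1001 + 6
67: 61067 = 67·911 + 30
71: 61067 = 71·860 + 7
73: 61067 = 73·836 + 39
79: 61067 = 79·773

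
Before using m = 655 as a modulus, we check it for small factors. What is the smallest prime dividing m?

655 is odd.
Digit sum 16, not divisible by 3.
Ends in 5: divisible by 5.

5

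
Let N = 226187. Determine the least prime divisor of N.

226187 is odd.
Digit sum 26, not divisible by 3.
Ends in 7: not divisible by 5.
7: 226187 = 7·32312 + 3
11: 226187 = 11·20562 + 5
13: 226187 = 13·17399

13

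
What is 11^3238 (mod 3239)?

11^1 ≡ 11 (mod 3239)
11^2 ≡ 11^2 = 121 ≡ 121 (mod 3239)
11^4 ≡ 121^2 = 14641 ≡ 1685 (mod 3239)
11^8 ≡ 1685^2 = 2839225 ≡ 1861 (mod 3239)
11^16 ≡ 1861^2 = 3463321 ≡ 830 (mod 3239)
11^32 ≡ 830^2 = 688900 ≡ 2232 (mod 3239)
11^64 ≡ 2232^2 = 4981824 ≡ 242 (mod 3239)
11^128 ≡ 242^2 = 58564 ≡ 262 (mod 3239)
11^256 ≡ 262^2 = 68644 ≡ 625 (mod 3239)
11^512 ≡ 625^2 = 390625 ≡ 1945 (mod 3239)
11^1024 ≡ 1945^2 = 3783025 ≡ 3112 (mod 3239)
11^2048 ≡ 3112^2 = 9684544 ≡ 3173 (mod 3239)
3238 = 2048 + 1024 + 128 + 32 + 4 + 2 in binary powers of 2.
So 11^3238 ≡ 3173 · 3112 · 262 · 2232 · 1685 · 121 ≡ 3013 (mod 3239).
Since 3013 ≠ 1, base 11 is a Fermat witness: 3239 is composite.

3013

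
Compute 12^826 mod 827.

1

12^1 ≡ 12 (mod 827)
12^2 ≡ 12^2 = 144 ≡ 144 (mod 827)
12^4 ≡ 144^2 = 20736 ≡ 61 (mod 827)
12^8 ≡ 61^2 = 3721 ≡ 413 (mod 827)
12^16 ≡ 413^2 = 170569 ≡ 207 (mod 827)
12^32 ≡ 207^2 = 42849 ≡ 672 (mod 827)
12^64 ≡ 672^2 = 451584 ≡ 42 (mod 827)
12^128 ≡ 42^2 = 1764 ≡ 110 (mod 827)
12^256 ≡ 110^2 = 12100 ≡ 522 (mod 827)
12^512 ≡ 522^2 = 272484 ≡ 401 (mod 827)
826 = 512 + 256 + 32 + 16 + 8 + 2 in binary powers of 2.
So 12^826 ≡ 401 · 522 · 672 · 207 · 413 · 144 ≡ 1 (mod 827).
Since the result is 1, base 12 gives no evidence that 827 is composite.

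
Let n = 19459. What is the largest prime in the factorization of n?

61

19459 = 11 · 1769
1769 = 29 · 61
61 is prime.
So 19459 = 11 · 29 · 61; the largest prime factor is 61.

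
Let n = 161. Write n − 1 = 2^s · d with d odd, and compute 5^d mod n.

161 − 1 = 160 = 2^5 · 5, so d = 5.
5^1 ≡ 5 (mod 161)
5^2 ≡ 5^2 = 25 ≡ 25 (mod 161)
5^4 ≡ 25^2 = 625 ≡ 142 (mod 161)
5 = 4 + 1 in binary powers of 2.
So 5^5 ≡ 142 · 5 ≡ 66 (mod 161).
Squaring chain: 66 → 9 → 81 → 121 → 151; never reaches −1, so base 5 is a Miller–Rabin witness that 161 is composite.

66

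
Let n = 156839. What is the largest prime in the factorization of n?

156839 = 47 · 3337
3337 = 47 · 71
71 is prime.
So 156839 = 47^2 · 71; the largest prime factor is 71.

71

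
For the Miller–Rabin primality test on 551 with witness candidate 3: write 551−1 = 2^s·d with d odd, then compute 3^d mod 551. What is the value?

414

551 − 1 = 550 = 2^1 · 275, so d = 275.
3^1 ≡ 3 (mod 551)
3^2 ≡ 3^2 = 9 ≡ 9 (mod 551)
3^4 ≡ 9^2 = 81 ≡ 81 (mod 551)
3^8 ≡ 81^2 = 6561 ≡ 500 (mod 551)
3^16 ≡ 500^2 = 250000 ≡ 397 (mod 551)
3^32 ≡ 397^2 = 157609 ≡ 23 (mod 551)
3^64 ≡ 23^2 = 529 ≡ 529 (mod 551)
3^128 ≡ 529^2 = 279841 ≡ 484 (mod 551)
3^256 ≡ 484^2 = 234256 ≡ 81 (mod 551)
275 = 256 + 16 + 2 + 1 in binary powers of 2.
So 3^275 ≡ 81 · 397 · 9 · 3 ≡ 414 (mod 551).
Squaring chain: 414; never reaches −1, so base 3 is a Miller–Rabin witness that 551 is composite.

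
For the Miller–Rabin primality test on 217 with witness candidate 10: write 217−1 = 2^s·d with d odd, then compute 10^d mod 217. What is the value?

217 − 1 = 216 = 2^3 · 27, so d = 27.
10^1 ≡ 10 (mod 217)
10^2 ≡ 10^2 = 100 ≡ 100 (mod 217)
10^4 ≡ 100^2 = 10000 ≡ 18 (mod 217)
10^8 ≡ 18^2 = 324 ≡ 107 (mod 217)
10^16 ≡ 107^2 = 11449 ≡ 165 (mod 217)
27 = 16 + 8 + 2 + 1 in binary powers of 2.
So 10^27 ≡ 165 · 107 · 100 · 10 ≡ 97 (mod 217).
Squaring chain: 97 → 78 → 8; never reaches −1, so base 10 is a Miller–Rabin witness that 217 is composite.

97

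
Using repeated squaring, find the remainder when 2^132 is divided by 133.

2^1 ≡ 2 (mod 133)
2^2 ≡ 2^2 = 4 ≡ 4 (mod 133)
2^4 ≡ 4^2 = 16 ≡ 16 (mod 133)
2^8 ≡ 16^2 = 256 ≡ 123 (mod 133)
2^16 ≡ 123^2 = 15129 ≡ 100 (mod 133)
2^32 ≡ 100^2 = 10000 ≡ 25 (mod 133)
2^64 ≡ 25^2 = 625 ≡ 93 (mod 133)
2^128 ≡ 93^2 = 8649 ≡ 4 (mod 133)
132 = 128 + 4 in binary powers of 2.
So 2^132 ≡ 4 · 16 ≡ 64 (mod 133).
Since 64 ≠ 1, base 2 is a Fermat witness: 133 is composite.

64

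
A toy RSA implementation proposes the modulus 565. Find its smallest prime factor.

5

565 is odd.
Digit sum 16, not divisible by 3.
Ends in 5: divisible by 5.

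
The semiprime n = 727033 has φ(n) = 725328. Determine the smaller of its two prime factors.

φ(n) = (p−1)(q−1) = n − (p+q) + 1, so p + q = 727033 − 725328 + 1 = 1706.
p and q are the roots of t² − 1706t + 727033 = 0.
Discriminant: 1706² − 4·727033 = 2910436 − 2908132 = 2304; √2304 = 48.
q = (1706 − 48)/2 = 829, p = (1706 + 48)/2 = 877.
Check: 829 · 877 = 727033.

829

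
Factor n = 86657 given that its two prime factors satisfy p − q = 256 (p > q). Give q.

Since p = q + 256, we have 86657 = q(q + 256), so q² + 256q − 86657 = 0.
Discriminant: 256² + 4·86657 = 65536 + 346628 = 412164; √412164 = 642.
q = (−256 + 642)/2 = 193, and p = q + 256 = 449.
Check: 193 · 449 = 86657.

193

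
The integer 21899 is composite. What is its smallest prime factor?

21899 is odd.
Digit sum 29, not divisible by 3.
Ends in 9: not divisible by 5.
7: 21899 = 7·3128 + 3
11: 21899 = 11·1990 + 9
13: 21899 = 13·1684 + 7
17: 21899 = 17·1288 + 3
19: 21899 = 19·1152 + 11
23: 21899 = 23·952 + 3
29: 21899 = 29·755 + 4
31: 21899 = 31·706 + 13
37: 21899 = 37·591 + 32
41: 21899 = 41·534 + 5
43: 21899 = 43·509 + 12
47: 21899 = 47·465 + 44
53: 21899 = 53·413 + 10
59: 21899 = 59·371 + 10
61: 21899 = 61·359

61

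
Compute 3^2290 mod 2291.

3^1 ≡ 3 (mod 2291)
3^2 ≡ 3^2 = 9 ≡ 9 (mod 2291)
3^4 ≡ 9^2 = 81 ≡ 81 (mod 2291)
3^8 ≡ 81^2 = 6561 ≡ 1979 (mod 2291)
3^16 ≡ 1979^2 = 3916441 ≡ 1122 (mod 2291)
3^32 ≡ 1122^2 = 1258884 ≡ 1125 (mod 2291)
3^64 ≡ 1125^2 = 1265625 ≡ 993 (mod 2291)
3^128 ≡ 993^2 = 986049 ≡ 919 (mod 2291)
3^256 ≡ 919^2 = 844561 ≡ 1473 (mod 2291)
3^512 ≡ 1473^2 = 2169729 ≡ 152 (mod 2291)
3^1024 ≡ 152^2 = 23104 ≡ 194 (mod 2291)
3^2048 ≡ 194^2 = 37636 ≡ 980 (mod 2291)
2290 = 2048 + 128 + 64 + 32 + 16 + 2 in binary powers of 2.
So 3^2290 ≡ 980 · 919 · 993 · 1125 · 1122 · 9 ≡ 602 (mod 2291).
Since 602 ≠ 1, base 3 is a Fermat witness: 2291 is composite.

602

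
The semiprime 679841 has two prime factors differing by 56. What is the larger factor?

853

Since p = q + 56, we have 679841 = q(q + 56), so q² + 56q − 679841 = 0.
Discriminant: 56² + 4·679841 = 3136 + 2719364 = 2722500; √2722500 = 1650.
q = (−56 + 1650)/2 = 797, and p = q + 56 = 853.
Check: 797 · 853 = 679841.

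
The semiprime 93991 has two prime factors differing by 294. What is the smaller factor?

193

Since p = q + 294, we have 93991 = q(q + 294), so q² + 294q − 93991 = 0.
Discriminant: 294² + 4·93991 = 86436 + 375964 = 462400; √462400 = 680.
q = (−294 + 680)/2 = 193, and p = q + 294 = 487.
Check: 193 · 487 = 93991.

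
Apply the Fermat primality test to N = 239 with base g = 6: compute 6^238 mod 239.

1

6^1 ≡ 6 (mod 239)
6^2 ≡ 6^2 = 36 ≡ 36 (mod 239)
6^4 ≡ 36^2 = 1296 ≡ 101 (mod 239)
6^8 ≡ 101^2 = 10201 ≡ 163 (mod 239)
6^16 ≡ 163^2 = 26569 ≡ 40 (mod 239)
6^32 ≡ 40^2 = 1600 ≡ 166 (mod 239)
6^64 ≡ 166^2 = 27556 ≡ 71 (mod 239)
6^128 ≡ 71^2 = 5041 ≡ 22 (mod 239)
238 = 128 + 64 + 32 + 8 + 4 + 2 in binary powers of 2.
So 6^238 ≡ 22 · 71 · 166 · 163 · 101 · 36 ≡ 1 (mod 239).
Since the result is 1, base 6 gives no evidence that 239 is composite.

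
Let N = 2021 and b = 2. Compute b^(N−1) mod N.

2^1 ≡ 2 (mod 2021)
2^2 ≡ 2^2 = 4 ≡ 4 (mod 2021)
2^4 ≡ 4^2 = 16 ≡ 16 (mod 2021)
2^8 ≡ 16^2 = 256 ≡ 256 (mod 2021)
2^16 ≡ 256^2 = 65536 ≡ 864 (mod 2021)
2^32 ≡ 864^2 = 746496 ≡ 747 (mod 2021)
2^64 ≡ 747^2 = 558009 ≡ 213 (mod 2021)
2^128 ≡ 213^2 = 45369 ≡ 907 (mod 2021)
2^256 ≡ 907^2 = 822649 ≡ 102 (mod 2021)
2^512 ≡ 102^2 = 10404 ≡ 299 (mod 2021)
2^1024 ≡ 299^2 = 89401 ≡ 477 (mod 2021)
2020 = 1024 + 512 + 256 + 128 + 64 + 32 + 4 in binary powers of 2.
So 2^2020 ≡ 477 · 299 · 102 · 907 · 213 · 747 · 16 ≡ 661 (mod 2021).
Since 661 ≠ 1, base 2 is a Fermat witness: 2021 is composite.

661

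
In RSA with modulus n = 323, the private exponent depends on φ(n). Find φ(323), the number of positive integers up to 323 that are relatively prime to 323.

Factor: 323 = 17 · 19.
φ(323) = (17−1) · (19−1) = 16 · 18 = 288.

288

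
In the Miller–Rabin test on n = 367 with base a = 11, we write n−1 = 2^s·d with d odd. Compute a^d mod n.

367 − 1 = 366 = 2^1 · 183, so d = 183.
11^1 ≡ 11 (mod 367)
11^2 ≡ 11^2 = 121 ≡ 121 (mod 367)
11^4 ≡ 121^2 = 14641 ≡ 328 (mod 367)
11^8 ≡ 328^2 = 107584 ≡ 53 (mod 367)
11^16 ≡ 53^2 = 2809 ≡ 240 (mod 367)
11^32 ≡ 240^2 = 57600 ≡ 348 (mod 367)
11^64 ≡ 348^2 = 121104 ≡ 361 (mod 367)
11^128 ≡ 361^2 = 130321 ≡ 36 (mod 367)
183 = 128 + 32 + 16 + 4 + 2 + 1 in binary powers of 2.
So 11^183 ≡ 36 · 348 · 240 · 328 · 121 · 11 ≡ 366 (mod 367).
Since 11^d ≡ 366 (mod 367), base 11 does not prove 367 composite.

366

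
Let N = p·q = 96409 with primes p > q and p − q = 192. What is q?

Since p = q + 192, we have 96409 = q(q + 192), so q² + 192q − 96409 = 0.
Discriminant: 192² + 4·96409 = 36864 + 385636 = 422500; √422500 = 650.
q = (−192 + 650)/2 = 229, and p = q + 192 = 421.
Check: 229 · 421 = 96409.

229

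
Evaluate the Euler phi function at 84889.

71280

Factor: 84889 = 7 · 67 · 181.
φ(84889) = (7−1) · (67−1) · (181−1) = 6 · 66 · 180 = 71280.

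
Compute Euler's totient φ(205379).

201898

Factor: 205379 = 59^3.
φ(205379) = 59^2·(59−1) = 201898.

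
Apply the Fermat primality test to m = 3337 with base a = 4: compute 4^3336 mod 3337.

192

4^1 ≡ 4 (mod 3337)
4^2 ≡ 4^2 = 16 ≡ 16 (mod 3337)
4^4 ≡ 16^2 = 256 ≡ 256 (mod 3337)
4^8 ≡ 256^2 = 65536 ≡ 2133 (mod 3337)
4^16 ≡ 2133^2 = 4549689 ≡ 1358 (mod 3337)
4^32 ≡ 1358^2 = 1844164 ≡ 2140 (mod 3337)
4^64 ≡ 2140^2 = 4579600 ≡ 1236 (mod 3337)
4^128 ≡ 1236^2 = 1527696 ≡ 2687 (mod 3337)
4^256 ≡ 2687^2 = 7219969 ≡ 2038 (mod 3337)
4^512 ≡ 2038^2 = 4153444 ≡ 2216 (mod 3337)
4^1024 ≡ 2216^2 = 4910656 ≡ 1929 (mod 3337)
4^2048 ≡ 1929^2 = 3721041 ≡ 286 (mod 3337)
3336 = 2048 + 1024 + 256 + 8 in binary powers of 2.
So 4^3336 ≡ 286 · 1929 · 2038 · 2133 ≡ 192 (mod 3337).
Since 192 ≠ 1, base 4 is a Fermat witness: 3337 is composite.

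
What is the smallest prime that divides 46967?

46967 is odd.
Digit sum 32, not divisible by 3.
Ends in 7: not divisible by 5.
7: 46967 = 7·6709 + 4
11: 46967 = 11·4269 + 8
13: 46967 = 13·3612 + 11
17: 46967 = 17·2762 + 13
19: 46967 = 19·2471 + 18
23: 46967 = 23·2042 + 1
29: 46967 = 29·1619 + 16
31: 46967 = 31·1515 + 2
37: 46967 = 37·1269 + 14
41: 46967 = 41·1145 + 22
43: 46967 = 43·1092 + 11
47: 46967 = 47·999 + 14
53: 46967 = 53·886 + 9
59: 46967 = 59·796 + 3
61: 46967 = 61·769 + 58
67: 46967 = 67·701

67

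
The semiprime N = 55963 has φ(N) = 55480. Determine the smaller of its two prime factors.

φ(n) = (p−1)(q−1) = n − (p+q) + 1, so p + q = 55963 − 55480 + 1 = 484.
p and q are the roots of t² − 484t + 55963 = 0.
Discriminant: 484² − 4·55963 = 234256 − 223852 = 10404; √10404 = 102.
q = (484 − 102)/2 = 191, p = (484 + 102)/2 = 293.
Check: 191 · 293 = 55963.

191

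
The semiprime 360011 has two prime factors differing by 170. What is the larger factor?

Since p = q + 170, we have 360011 = q(q + 170), so q² + 170q − 360011 = 0.
Discriminant: 170² + 4·360011 = 28900 + 1440044 = 1468944; √1468944 = 1212.
q = (−170 + 1212)/2 = 521, and p = q + 170 = 691.
Check: 521 · 691 = 360011.

691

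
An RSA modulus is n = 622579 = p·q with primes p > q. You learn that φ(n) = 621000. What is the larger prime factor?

829

φ(n) = (p−1)(q−1) = n − (p+q) + 1, so p + q = 622579 − 621000 + 1 = 1580.
p and q are the roots of t² − 1580t + 622579 = 0.
Discriminant: 1580² − 4·622579 = 2496400 − 2490316 = 6084; √6084 = 78.
q = (1580 − 78)/2 = 751, p = (1580 + 78)/2 = 829.
Check: 751 · 829 = 622579.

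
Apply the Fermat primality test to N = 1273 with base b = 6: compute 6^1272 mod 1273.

558

6^1 ≡ 6 (mod 1273)
6^2 ≡ 6^2 = 36 ≡ 36 (mod 1273)
6^4 ≡ 36^2 = 1296 ≡ 23 (mod 1273)
6^8 ≡ 23^2 = 529 ≡ 529 (mod 1273)
6^16 ≡ 529^2 = 279841 ≡ 1054 (mod 1273)
6^32 ≡ 1054^2 = 1110916 ≡ 860 (mod 1273)
6^64 ≡ 860^2 = 739600 ≡ 1260 (mod 1273)
6^128 ≡ 1260^2 = 1587600 ≡ 169 (mod 1273)
6^256 ≡ 169^2 = 28561 ≡ 555 (mod 1273)
6^512 ≡ 555^2 = 308025 ≡ 1232 (mod 1273)
6^1024 ≡ 1232^2 = 1517824 ≡ 408 (mod 1273)
1272 = 1024 + 128 + 64 + 32 + 16 + 8 in binary powers of 2.
So 6^1272 ≡ 408 · 169 · 1260 · 860 · 1054 · 529 ≡ 558 (mod 1273).
Since 558 ≠ 1, base 6 is a Fermat witness: 1273 is composite.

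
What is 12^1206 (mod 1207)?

682

12^1 ≡ 12 (mod 1207)
12^2 ≡ 12^2 = 144 ≡ 144 (mod 1207)
12^4 ≡ 144^2 = 20736 ≡ 217 (mod 1207)
12^8 ≡ 217^2 = 47089 ≡ 16 (mod 1207)
12^16 ≡ 16^2 = 256 ≡ 256 (mod 1207)
12^32 ≡ 256^2 = 65536 ≡ 358 (mod 1207)
12^64 ≡ 358^2 = 128164 ≡ 222 (mod 1207)
12^128 ≡ 222^2 = 49284 ≡ 1004 (mod 1207)
12^256 ≡ 1004^2 = 1008016 ≡ 171 (mod 1207)
12^512 ≡ 171^2 = 29241 ≡ 273 (mod 1207)
12^1024 ≡ 273^2 = 74529 ≡ 902 (mod 1207)
1206 = 1024 + 128 + 32 + 16 + 4 + 2 in binary powers of 2.
So 12^1206 ≡ 902 · 1004 · 358 · 256 · 217 · 144 ≡ 682 (mod 1207).
Since 682 ≠ 1, base 12 is a Fermat witness: 1207 is composite.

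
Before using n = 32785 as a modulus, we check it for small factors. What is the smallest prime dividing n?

32785 is odd.
Digit sum 25, not divisible by 3.
Ends in 5: divisible by 5.

5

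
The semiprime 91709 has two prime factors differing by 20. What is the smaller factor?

Since p = q + 20, we have 91709 = q(q + 20), so q² + 20q − 91709 = 0.
Discriminant: 20² + 4·91709 = 400 + 366836 = 367236; √367236 = 606.
q = (−20 + 606)/2 = 293, and p = q + 20 = 313.
Check: 293 · 313 = 91709.

293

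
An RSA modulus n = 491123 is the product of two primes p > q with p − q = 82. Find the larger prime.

743

Since p = q + 82, we have 491123 = q(q + 82), so q² + 82q − 491123 = 0.
Discriminant: 82² + 4·491123 = 6724 + 1964492 = 1971216; √1971216 = 1404.
q = (−82 + 1404)/2 = 661, and p = q + 82 = 743.
Check: 661 · 743 = 491123.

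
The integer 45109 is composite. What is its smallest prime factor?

45109 is odd.
Digit sum 19, not divisible by 3.
Ends in 9: not divisible by 5.
7: 45109 = 7·6444 + 1
11: 45109 = 11·4100 + 9
13: 45109 = 13·3469 + 12
17: 45109 = 17·2653 + 8
19: 45109 = 19·2374 + 3
23: 45109 = 23·1961 + 6
29: 45109 = 29·1555 + 14
31: 45109 = 31·1455 + 4
37: 45109 = 37·1219 + 6
41: 45109 = 41·1100 + 9
43: 45109 = 43·1049 + 2
47: 45109 = 47·959 + 36
53: 45109 = 53·851 + 6
59: 45109 = 59·764 + 33
61: 45109 = 61·739 + 30
67: 45109 = 67·673 + 18
71: 45109 = 71·635 + 24
73: 45109 = 73·617 + 68
79: 45109 = 79·571

79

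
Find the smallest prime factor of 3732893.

3732893 is odd.
Digit sum 35, not divisible by 3.
Ends in 3: not divisible by 5.
7: 3732893 = 7·533270 + 3
11: 3732893 = 11·339353 + 10
13: 3732893 = 13·287145 + 8
17: 3732893 = 17·219581 + 16
19: 3732893 = 19·196468 + 1
23: 3732893 = 23·162299 + 16
29: 3732893 = 29·128720 + 13
31: 3732893 = 31·120415 + 28
37: 3732893 = 37·100889

37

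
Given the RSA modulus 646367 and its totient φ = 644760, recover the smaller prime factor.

797

φ(n) = (p−1)(q−1) = n − (p+q) + 1, so p + q = 646367 − 644760 + 1 = 1608.
p and q are the roots of t² − 1608t + 646367 = 0.
Discriminant: 1608² − 4·646367 = 2585664 − 2585468 = 196; √196 = 14.
q = (1608 − 14)/2 = 797, p = (1608 + 14)/2 = 811.
Check: 797 · 811 = 646367.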